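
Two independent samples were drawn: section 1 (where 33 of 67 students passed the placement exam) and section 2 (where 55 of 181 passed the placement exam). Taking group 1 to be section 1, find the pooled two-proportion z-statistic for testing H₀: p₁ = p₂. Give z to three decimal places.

p̂₁ = 33/67 = 0.49254, p̂₂ = 55/181 = 0.30387.
Pooling: p̂ = 88/248 = 0.35484.
Pooled SE = √[0.2289282·0.02045024] ≈ 0.068422.
z = (p̂₁ − p̂₂)/SE = (0.49254 − 0.30387)/0.068422 = 0.18867/0.068422 = 2.757.

z = 2.757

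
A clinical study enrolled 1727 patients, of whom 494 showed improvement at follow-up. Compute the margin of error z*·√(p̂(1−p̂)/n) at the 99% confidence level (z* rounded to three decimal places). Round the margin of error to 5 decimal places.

ME = 0.02801

Sample proportion p̂ = 494/1727 = 0.28605.
SE = √(p̂(1−p̂)/n) = √(0.204223/1727) = 0.010874.
z* = 2.576 at the 99% level.
So ME = 0.02801.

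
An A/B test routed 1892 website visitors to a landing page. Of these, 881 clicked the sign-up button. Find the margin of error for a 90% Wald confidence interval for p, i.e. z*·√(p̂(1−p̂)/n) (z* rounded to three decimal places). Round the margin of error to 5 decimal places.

With x = 881 successes in n = 1892, p̂ = 0.46564.
SE = √(p̂(1−p̂)/n) = √(0.248820/1892) = 0.011468.
For 90% confidence, z* = 1.645.
So ME = 0.01886.

ME = 0.01886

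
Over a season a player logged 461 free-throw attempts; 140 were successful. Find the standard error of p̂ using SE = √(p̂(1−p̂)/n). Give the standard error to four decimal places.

SE = 0.0214

The sample proportion is 140/461 = 0.30369.
p̂(1−p̂) = 0.30369·0.69631 = 0.211462.
SE = √(0.211462/461) = √0.000458703 = 0.0214.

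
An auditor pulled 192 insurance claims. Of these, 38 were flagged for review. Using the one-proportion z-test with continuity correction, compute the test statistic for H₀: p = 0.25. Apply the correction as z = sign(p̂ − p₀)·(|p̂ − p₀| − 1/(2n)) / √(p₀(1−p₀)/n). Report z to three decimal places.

z = -1.583

The sample proportion is 38/192 = 0.19792. p̂ − p₀ = -0.052083.
1/(2n) = 0.002604.
Corrected numerator: |-0.052083| − 0.002604 = 0.049479.
Null standard error: √(0.25·0.75/192) = √0.000976562 = 0.031250.
z = −0.049479/0.031250 = -1.583.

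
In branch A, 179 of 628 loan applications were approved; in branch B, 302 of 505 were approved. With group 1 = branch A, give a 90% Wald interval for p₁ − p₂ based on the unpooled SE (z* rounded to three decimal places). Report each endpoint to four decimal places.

p̂₁ = 0.28503, p̂₂ = 0.59802, so the observed difference is -0.31299.
SE = √(0.000324504 + 0.000476024) = √0.000800528 = 0.028294.
The 90% critical value is z* = 1.645. Margin of error = 0.04654.
So the interval runs from -0.3595 to -0.2664.

(-0.3595, -0.2664)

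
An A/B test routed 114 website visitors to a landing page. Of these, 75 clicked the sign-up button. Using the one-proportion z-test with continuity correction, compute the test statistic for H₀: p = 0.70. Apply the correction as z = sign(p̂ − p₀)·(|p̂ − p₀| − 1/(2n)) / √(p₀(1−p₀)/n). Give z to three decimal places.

p̂ = 75/114 = 0.65789. p̂ − p₀ = -0.042105.
Continuity correction 1/(2n) = 1/228 = 0.004386.
Corrected numerator: |-0.042105| − 0.004386 = 0.037719.
Null standard error: √(0.70·0.30/114) = √0.001842105 = 0.042920.
z = (−)0.037719/0.042920 = -0.879.

z = -0.879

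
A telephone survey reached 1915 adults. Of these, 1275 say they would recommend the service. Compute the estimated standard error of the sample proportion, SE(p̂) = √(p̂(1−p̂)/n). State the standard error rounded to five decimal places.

SE = 0.01078

The sample proportion is 1275/1915 = 0.66580.
p̂(1−p̂) = 0.222510.
SE = √(0.222510/1915) = √0.000116193 = 0.01078.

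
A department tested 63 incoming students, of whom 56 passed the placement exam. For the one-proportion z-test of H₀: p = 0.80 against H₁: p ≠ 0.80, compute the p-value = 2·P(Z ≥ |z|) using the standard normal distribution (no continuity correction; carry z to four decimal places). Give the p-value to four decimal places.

p-value = 0.0778

p̂ = 56/63 = 0.88889.
SE₀ = √(0.80·0.20/63) = 0.050395.
Test statistic (full precision, shown to 4 dp): z = (56/63 − 0.80)/SE₀ ≈ 1.7638.
From the standard normal, 2·P(Z ≥ |z|) = 0.0778.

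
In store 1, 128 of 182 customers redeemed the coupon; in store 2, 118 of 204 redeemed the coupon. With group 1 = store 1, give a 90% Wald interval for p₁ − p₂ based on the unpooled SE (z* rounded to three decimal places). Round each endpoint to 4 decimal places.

(0.0453, 0.2045)

p̂₁ = 0.70330, p̂₂ = 0.57843, so the observed difference is 0.12487.
Unpooled SE = √(p̂₁(1−p̂₁)/n₁ + p̂₂(1−p̂₂)/n₂) = √(0.001146541 + 0.001195336) = 0.048393.
The 90% critical value is z* = 1.645. Margin = 1.645·0.048393 = 0.07961.
Interval: 0.12487 ± 0.07961 → (0.0453, 0.2045).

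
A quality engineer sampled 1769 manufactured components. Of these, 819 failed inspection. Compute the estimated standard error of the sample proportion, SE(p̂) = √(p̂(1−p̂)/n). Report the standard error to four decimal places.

SE = 0.0119

Sample proportion p̂ = 819/1769 = 0.46297.
p̂(1−p̂) = 0.46297·0.53703 = 0.248629.
SE = √(0.248629/1769) = √0.000140548 = 0.0119.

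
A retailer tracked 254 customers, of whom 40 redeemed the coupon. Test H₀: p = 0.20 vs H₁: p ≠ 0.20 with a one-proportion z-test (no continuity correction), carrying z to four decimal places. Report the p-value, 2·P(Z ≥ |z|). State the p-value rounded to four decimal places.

p-value = 0.0902

With x = 40 successes in n = 254, p̂ = 0.15748.
Under H₀, SE = √(p₀(1−p₀)/n) = √(0.20·0.80/254) = √0.000629921 = 0.025098.
z = (p̂ − p₀)/SE = (40/254 − 0.20)/0.025098 ≈ -1.6941.
From the standard normal, 2·P(Z ≥ |z|) = 0.0902.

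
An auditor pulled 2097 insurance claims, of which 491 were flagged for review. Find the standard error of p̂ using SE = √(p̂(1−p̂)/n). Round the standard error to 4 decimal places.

p̂ = 491/2097 = 0.23414.
p̂(1−p̂) = 0.23414·0.76586 = 0.179318.
SE = √(0.179318/2097) = 0.0092.

SE = 0.0092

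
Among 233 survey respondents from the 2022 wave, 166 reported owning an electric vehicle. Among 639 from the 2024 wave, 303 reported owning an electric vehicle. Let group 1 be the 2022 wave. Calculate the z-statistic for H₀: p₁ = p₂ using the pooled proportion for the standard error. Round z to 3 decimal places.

Sample proportions: p̂₁ = 166/233 = 0.71245 and p̂₂ = 303/639 = 0.47418.
Pooled p̂ = (166+303)/(233+639) = 469/872 = 0.53784.
SE = √[p̂(1−p̂)(1/n₁+1/n₂)] = √[0.53784·0.46216·(1/233+1/639)] ≈ 0.038155.
z = 0.23827/0.038155 = 6.245.

z = 6.245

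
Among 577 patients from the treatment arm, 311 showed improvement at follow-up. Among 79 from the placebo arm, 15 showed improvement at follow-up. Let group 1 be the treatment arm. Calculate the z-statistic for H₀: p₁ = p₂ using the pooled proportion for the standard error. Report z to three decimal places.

Sample proportions: p̂₁ = 311/577 = 0.53899 and p̂₂ = 15/79 = 0.18987.
Pooling: p̂ = 326/656 = 0.49695.
Pooled SE = √[0.2499907·0.01439133] ≈ 0.059981.
z = 0.34912/0.059981 = 5.821.

z = 5.821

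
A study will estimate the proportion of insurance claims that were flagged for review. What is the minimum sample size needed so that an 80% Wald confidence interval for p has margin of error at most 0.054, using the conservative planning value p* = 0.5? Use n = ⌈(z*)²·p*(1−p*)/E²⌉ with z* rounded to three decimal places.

z* = 1.282 at the 80% level.
p*(1−p*) = 0.2500.
(z*)²·p*(1−p*)/E² = 1.643524·0.2500/0.002916 = 140.906.
⌈140.906⌉ = 141.

n = 141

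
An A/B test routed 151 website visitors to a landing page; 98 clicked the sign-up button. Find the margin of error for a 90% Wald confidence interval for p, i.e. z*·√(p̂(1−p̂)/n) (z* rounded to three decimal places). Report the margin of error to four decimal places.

The sample proportion is 98/151 = 0.64901.
SE = √(p̂(1−p̂)/n) = √(0.227797/151) = 0.038841.
For 90% confidence, z* = 1.645.
ME = 1.645·0.038841 = 0.0639.

ME = 0.0639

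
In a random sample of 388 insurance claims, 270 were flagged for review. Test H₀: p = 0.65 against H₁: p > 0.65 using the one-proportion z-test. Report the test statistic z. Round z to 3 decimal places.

The sample proportion is 270/388 = 0.69588.
Null standard error: √(0.65·0.35/388) = √0.000586340 = 0.024214.
z = (p̂ − p₀)/SE = (0.69588 − 0.65)/0.024214 = 1.895.

z = 1.895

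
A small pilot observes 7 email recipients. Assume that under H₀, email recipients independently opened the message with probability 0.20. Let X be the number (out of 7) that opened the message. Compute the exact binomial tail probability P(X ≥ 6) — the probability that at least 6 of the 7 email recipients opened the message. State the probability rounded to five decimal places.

P = 0.00037

X is binomial with n = 7 and p = 0.20.
P(X ≥ 6) = C(7,6)·0.20^6·0.80^1 + C(7,7)·0.20^7·0.80^0.
= 0.000358 + 0.000013 = 0.00037.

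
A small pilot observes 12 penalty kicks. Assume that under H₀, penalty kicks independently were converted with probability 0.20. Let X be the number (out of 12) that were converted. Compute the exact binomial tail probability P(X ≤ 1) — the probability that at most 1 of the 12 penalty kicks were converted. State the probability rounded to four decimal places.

P = 0.2749

X ~ Binomial(n=12, p=0.20).
P(X ≤ 1) = C(12,0)·0.20^0·0.80^12 + C(12,1)·0.20^1·0.80^11.
= 0.068719 + 0.206158 = 0.2749.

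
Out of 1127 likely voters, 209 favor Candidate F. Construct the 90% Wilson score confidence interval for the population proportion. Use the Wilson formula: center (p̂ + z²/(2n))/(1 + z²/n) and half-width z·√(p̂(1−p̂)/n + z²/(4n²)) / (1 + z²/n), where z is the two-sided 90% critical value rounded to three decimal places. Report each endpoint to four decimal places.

(0.1672, 0.2052)

p̂ = 209/1127 = 0.18545; z = 1.645, so z² = 2.706025.
Denominator 1 + z²/n = 1 + 2.706025/1127 = 1.002401.
Adjusted center: (0.18545 + z²/(2n))/1.002401 = 0.18620.
Radicand: p̂(1−p̂)/n + z²/(4n²) = 0.000134035 + 0.000000533 = 0.000134568.
Half-width = z·√(radicand)/denom = 1.645·0.011600/1.002401 = 0.01904.
CI: 0.18620 ± 0.01904 = (0.1672, 0.2052).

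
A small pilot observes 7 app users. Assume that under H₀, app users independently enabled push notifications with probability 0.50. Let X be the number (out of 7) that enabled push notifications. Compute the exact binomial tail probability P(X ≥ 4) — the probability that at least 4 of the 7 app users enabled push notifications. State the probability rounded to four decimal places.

P = 0.5000

X ~ Binomial(n=7, p=0.50).
P(X ≥ 4) = C(7,4)·0.50^4·0.50^3 + C(7,5)·0.50^5·0.50^2 + C(7,6)·0.50^6·0.50^1 + C(7,7)·0.50^7·0.50^0.
= 0.273438 + 0.164062 + 0.054688 + 0.007812 = 0.5000.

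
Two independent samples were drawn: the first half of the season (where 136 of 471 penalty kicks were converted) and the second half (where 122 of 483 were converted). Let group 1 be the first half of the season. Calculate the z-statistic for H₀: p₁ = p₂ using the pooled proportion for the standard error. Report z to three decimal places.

Sample proportions: p̂₁ = 136/471 = 0.28875 and p̂₂ = 122/483 = 0.25259.
Pooled p̂ = (136+122)/(471+483) = 258/954 = 0.27044.
Pooled SE = √[0.1973023·0.00419354] ≈ 0.028764.
z = 0.03616/0.028764 = 1.257.

z = 1.257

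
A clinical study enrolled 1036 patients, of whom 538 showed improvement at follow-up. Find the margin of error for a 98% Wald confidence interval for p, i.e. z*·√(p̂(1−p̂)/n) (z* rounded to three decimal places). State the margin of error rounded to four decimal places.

ME = 0.0361

p̂ = 538/1036 = 0.51931.
SE = √(p̂(1−p̂)/n) = √(0.249627/1036) = 0.015523.
z* = 2.326 at the 98% level.
Margin of error = z*·SE = 2.326 × 0.015523 = 0.0361.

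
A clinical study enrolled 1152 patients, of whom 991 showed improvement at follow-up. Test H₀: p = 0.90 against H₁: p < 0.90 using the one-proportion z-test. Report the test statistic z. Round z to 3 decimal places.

z = -4.498

With x = 991 successes in n = 1152, p̂ = 0.86024.
Null standard error: √(0.90·0.10/1152) = √0.000078125 = 0.008839.
z = (0.86024 − 0.90)/0.008839 = -0.03976/0.008839 = -4.498.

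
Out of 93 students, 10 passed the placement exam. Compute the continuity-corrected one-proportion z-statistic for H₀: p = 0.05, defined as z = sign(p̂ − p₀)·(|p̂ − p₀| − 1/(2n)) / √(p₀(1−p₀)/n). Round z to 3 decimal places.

z = 2.308

With x = 10 successes in n = 93, p̂ = 0.10753. p̂ − p₀ = 0.057527.
Continuity correction 1/(2n) = 1/186 = 0.005376.
Corrected numerator: |0.057527| − 0.005376 = 0.052151.
Null standard error: √(0.05·0.95/93) = √0.000510753 = 0.022600.
z = (+)0.052151/0.022600 = 2.308.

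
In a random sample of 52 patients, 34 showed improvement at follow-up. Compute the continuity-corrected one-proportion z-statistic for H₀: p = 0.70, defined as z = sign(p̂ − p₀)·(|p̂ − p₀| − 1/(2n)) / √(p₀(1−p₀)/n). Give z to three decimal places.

z = -0.575

p̂ = 34/52 = 0.65385. p̂ − p₀ = -0.046154.
1/(2n) = 0.009615.
Corrected numerator: |-0.046154| − 0.009615 = 0.036539.
Null standard error: √(0.70·0.30/52) = √0.004038462 = 0.063549.
z = −0.036539/0.063549 = -0.575.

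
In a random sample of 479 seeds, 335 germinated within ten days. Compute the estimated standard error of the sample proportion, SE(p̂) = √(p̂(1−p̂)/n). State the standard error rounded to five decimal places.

p̂ = 335/479 = 0.69937.
p̂(1−p̂) = 0.69937·0.30063 = 0.210252.
Dividing by n and taking the root: √0.000438939 = 0.02095.

SE = 0.02095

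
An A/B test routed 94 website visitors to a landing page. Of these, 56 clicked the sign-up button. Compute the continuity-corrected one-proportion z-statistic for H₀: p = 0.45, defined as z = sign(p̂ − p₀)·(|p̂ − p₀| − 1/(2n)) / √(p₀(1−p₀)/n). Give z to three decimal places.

With x = 56 successes in n = 94, p̂ = 0.59574. p̂ − p₀ = 0.145745.
1/(2n) = 0.005319.
Corrected numerator: |0.145745| − 0.005319 = 0.140426.
SE₀ = √(0.45·0.55/94) = 0.051313.
z = (+)0.140426/0.051313 = 2.737.

z = 2.737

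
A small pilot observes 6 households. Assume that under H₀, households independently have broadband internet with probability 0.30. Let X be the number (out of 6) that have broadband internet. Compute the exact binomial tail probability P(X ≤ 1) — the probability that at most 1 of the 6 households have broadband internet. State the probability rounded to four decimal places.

P = 0.4202

X ~ Binomial(n=6, p=0.30).
P(X ≤ 1) = C(6,0)·0.30^0·0.70^6 + C(6,1)·0.30^1·0.70^5.
= 0.117649 + 0.302526 = 0.4202.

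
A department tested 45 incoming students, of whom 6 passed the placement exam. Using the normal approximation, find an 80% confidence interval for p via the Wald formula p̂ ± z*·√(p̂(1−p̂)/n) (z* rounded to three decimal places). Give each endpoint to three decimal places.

(0.068, 0.198)

Sample proportion p̂ = 6/45 = 0.13333.
Standard error of p̂: √(0.115556/45) = √0.002567901 = 0.050674.
The 80% critical value is z* = 1.282.
Margin = 1.282·0.050674 = 0.06496.
CI: 0.13333 ± 0.06496 = (0.068, 0.198).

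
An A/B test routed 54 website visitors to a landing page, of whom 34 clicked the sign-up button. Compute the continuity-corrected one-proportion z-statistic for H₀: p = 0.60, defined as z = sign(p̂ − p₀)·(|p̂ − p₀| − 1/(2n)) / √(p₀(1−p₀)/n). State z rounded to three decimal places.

z = 0.306

With x = 34 successes in n = 54, p̂ = 0.62963. p̂ − p₀ = 0.029630.
Continuity correction 1/(2n) = 1/108 = 0.009259.
Corrected numerator: |0.029630| − 0.009259 = 0.020371.
Null standard error: √(0.60·0.40/54) = √0.004444444 = 0.066667.
z = (+)0.020371/0.066667 = 0.306.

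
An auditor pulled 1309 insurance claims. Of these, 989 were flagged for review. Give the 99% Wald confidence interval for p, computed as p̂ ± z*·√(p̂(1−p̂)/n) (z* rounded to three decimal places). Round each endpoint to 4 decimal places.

(0.7249, 0.7861)

With x = 989 successes in n = 1309, p̂ = 0.75554.
Standard error of p̂: √(0.184700/1309) = √0.000141100 = 0.011879.
The 99% critical value is z* = 2.576.
Margin of error: 2.576 × 0.011879 = 0.03060.
So the interval runs from 0.7249 to 0.7861.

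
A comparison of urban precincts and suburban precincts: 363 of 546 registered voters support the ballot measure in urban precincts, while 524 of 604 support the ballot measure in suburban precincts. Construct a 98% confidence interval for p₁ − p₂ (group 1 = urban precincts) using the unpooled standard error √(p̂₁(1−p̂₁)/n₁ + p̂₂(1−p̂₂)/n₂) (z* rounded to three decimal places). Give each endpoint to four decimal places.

p̂₁ = 363/546 = 0.66484, p̂₂ = 524/604 = 0.86755; p̂₁ − p̂₂ = -0.20271.
SE = √(0.000408112 + 0.000190244) = √0.000598356 = 0.024461.
For 98% confidence, z* = 2.326. Margin = 2.326·0.024461 = 0.05690.
Interval: -0.20271 ± 0.05690 → (-0.2596, -0.1458).

(-0.2596, -0.1458)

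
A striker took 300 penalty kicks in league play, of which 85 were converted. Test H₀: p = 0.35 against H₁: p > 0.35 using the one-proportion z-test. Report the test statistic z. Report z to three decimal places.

p̂ = 85/300 = 0.28333.
Under H₀, SE = √(p₀(1−p₀)/n) = √(0.35·0.65/300) = √0.000758333 = 0.027538.
z = (p̂ − p₀)/SE = (0.28333 − 0.35)/0.027538 = -2.421.

z = -2.421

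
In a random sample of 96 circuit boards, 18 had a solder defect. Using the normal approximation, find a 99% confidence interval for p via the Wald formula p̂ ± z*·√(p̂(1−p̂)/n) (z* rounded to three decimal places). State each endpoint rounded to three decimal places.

(0.085, 0.290)

Sample proportion p̂ = 18/96 = 0.18750.
SE = √(p̂(1−p̂)/n) = √(0.152344/96) = 0.039836.
For 99% confidence, z* = 2.576.
Margin = 2.576·0.039836 = 0.10262.
Interval: 0.18750 ± 0.10262 → (0.085, 0.290).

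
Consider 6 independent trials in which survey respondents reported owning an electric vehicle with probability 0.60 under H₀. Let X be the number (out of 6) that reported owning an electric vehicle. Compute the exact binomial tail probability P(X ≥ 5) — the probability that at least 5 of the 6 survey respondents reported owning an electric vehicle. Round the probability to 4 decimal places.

P = 0.2333

X is binomial with n = 6 and p = 0.60.
P(X ≥ 5) = C(6,5)·0.60^5·0.40^1 + C(6,6)·0.60^6·0.40^0.
= 0.186624 + 0.046656 = 0.2333.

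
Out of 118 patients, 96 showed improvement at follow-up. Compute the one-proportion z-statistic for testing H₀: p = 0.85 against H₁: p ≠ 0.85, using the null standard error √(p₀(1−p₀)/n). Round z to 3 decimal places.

With x = 96 successes in n = 118, p̂ = 0.81356.
SE₀ = √(0.85·0.15/118) = 0.032871.
z = (0.81356 − 0.85)/0.032871 = -0.03644/0.032871 = -1.109.

z = -1.109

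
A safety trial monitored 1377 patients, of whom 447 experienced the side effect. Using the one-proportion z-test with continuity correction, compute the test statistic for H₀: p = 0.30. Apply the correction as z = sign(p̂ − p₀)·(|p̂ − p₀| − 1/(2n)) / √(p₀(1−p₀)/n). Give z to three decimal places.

Sample proportion p̂ = 447/1377 = 0.32462. p̂ − p₀ = 0.024619.
1/(2n) = 0.000363.
Corrected numerator: |0.024619| − 0.000363 = 0.024256.
SE₀ = √(0.30·0.70/1377) = 0.012349.
z = (+)0.024256/0.012349 = 1.964.

z = 1.964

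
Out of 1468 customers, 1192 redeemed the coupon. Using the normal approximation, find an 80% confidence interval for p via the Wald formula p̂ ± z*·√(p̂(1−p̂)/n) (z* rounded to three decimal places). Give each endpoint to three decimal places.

(0.799, 0.825)

p̂ = 1192/1468 = 0.81199.
SE(p̂) = √(0.81199·0.18801/1468) = 0.010198.
z* = 1.282 at the 80% level.
Margin of error: 1.282 × 0.010198 = 0.01307.
CI: 0.81199 ± 0.01307 = (0.799, 0.825).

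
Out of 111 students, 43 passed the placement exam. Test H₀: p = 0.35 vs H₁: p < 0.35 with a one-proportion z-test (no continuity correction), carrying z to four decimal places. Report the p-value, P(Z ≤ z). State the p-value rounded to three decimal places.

p-value = 0.796

p̂ = 43/111 = 0.38739.
SE₀ = √(0.35·0.65/111) = 0.045272.
z = (p̂ − p₀)/SE = (43/111 − 0.35)/0.045272 ≈ 0.8258.
p-value = P(Z ≤ z) with z = 0.8258 → 0.796.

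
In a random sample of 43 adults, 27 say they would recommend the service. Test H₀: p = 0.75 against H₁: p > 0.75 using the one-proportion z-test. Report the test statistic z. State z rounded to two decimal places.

With x = 27 successes in n = 43, p̂ = 0.62791.
Under H₀, SE = √(p₀(1−p₀)/n) = √(0.75·0.25/43) = √0.004360465 = 0.066034.
Test statistic: z = -0.12209/0.066034 = -1.85.

z = -1.85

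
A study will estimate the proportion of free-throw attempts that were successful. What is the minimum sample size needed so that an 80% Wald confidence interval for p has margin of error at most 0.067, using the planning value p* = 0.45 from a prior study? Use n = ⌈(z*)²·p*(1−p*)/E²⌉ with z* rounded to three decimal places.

For 80% confidence, z* = 1.282.
p*(1−p*) = 0.45·0.55 = 0.2475.
(z*)²·p*(1−p*)/E² = 1.643524·0.2475/0.004489 = 90.615.
Rounding up, n = 91.

n = 91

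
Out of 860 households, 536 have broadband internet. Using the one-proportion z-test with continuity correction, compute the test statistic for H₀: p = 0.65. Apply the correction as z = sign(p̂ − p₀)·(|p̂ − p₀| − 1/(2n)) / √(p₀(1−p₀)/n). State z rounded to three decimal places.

z = -1.609

p̂ = 536/860 = 0.62326. p̂ − p₀ = -0.026744.
Continuity correction 1/(2n) = 1/1720 = 0.000581.
Corrected numerator: |-0.026744| − 0.000581 = 0.026163.
Under H₀, SE = √(p₀(1−p₀)/n) = √(0.65·0.35/860) = √0.000264535 = 0.016265.
z = −0.026163/0.016265 = -1.609.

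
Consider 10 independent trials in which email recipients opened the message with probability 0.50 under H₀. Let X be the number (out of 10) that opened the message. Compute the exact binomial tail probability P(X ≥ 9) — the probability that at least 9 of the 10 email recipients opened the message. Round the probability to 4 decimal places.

P = 0.0107

X is binomial with n = 10 and p = 0.50.
P(X ≥ 9) = C(10,9)·0.50^9·0.50^1 + C(10,10)·0.50^10·0.50^0.
= 0.009766 + 0.000977 = 0.0107.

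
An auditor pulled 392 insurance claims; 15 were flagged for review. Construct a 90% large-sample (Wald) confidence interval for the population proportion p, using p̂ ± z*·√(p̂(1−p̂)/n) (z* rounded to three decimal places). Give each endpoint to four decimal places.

Sample proportion p̂ = 15/392 = 0.03827.
SE = √(p̂(1−p̂)/n) = √(0.036801/392) = 0.009689.
The 90% critical value is z* = 1.645.
Margin = 1.645·0.009689 = 0.01594.
CI: 0.03827 ± 0.01594 = (0.0223, 0.0542).

(0.0223, 0.0542)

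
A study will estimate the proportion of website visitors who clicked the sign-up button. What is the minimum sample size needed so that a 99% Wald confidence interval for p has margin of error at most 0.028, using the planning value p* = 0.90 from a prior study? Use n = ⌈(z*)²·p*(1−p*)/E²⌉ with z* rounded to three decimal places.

The 99% critical value is z* = 2.576.
p*(1−p*) = 0.0900.
Required n before rounding: 6.635776 × 0.0900 / 0.028² = 761.760.
⌈761.760⌉ = 762.

n = 762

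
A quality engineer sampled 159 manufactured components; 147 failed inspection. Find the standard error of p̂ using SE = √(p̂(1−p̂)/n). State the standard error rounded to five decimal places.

SE = 0.02095

With x = 147 successes in n = 159, p̂ = 0.92453.
p̂(1−p̂) = 0.069774.
Dividing by n and taking the root: √0.000438830 = 0.02095.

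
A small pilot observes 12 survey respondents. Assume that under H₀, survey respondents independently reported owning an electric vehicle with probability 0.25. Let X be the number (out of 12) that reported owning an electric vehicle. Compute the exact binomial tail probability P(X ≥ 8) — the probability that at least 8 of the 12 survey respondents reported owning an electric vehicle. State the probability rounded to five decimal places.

P = 0.00278

X is binomial with n = 12 and p = 0.25.
P(X ≥ 8) = Σ_{j=8}^{12} C(12,j)·0.25^j·0.75^{12−j}.
= 0.002390 + 0.000354 + 0.000035 + 0.000002 + 0.000000 = 0.00278.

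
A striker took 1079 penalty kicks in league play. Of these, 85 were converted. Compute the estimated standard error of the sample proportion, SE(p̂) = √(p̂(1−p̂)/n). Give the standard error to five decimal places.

With x = 85 successes in n = 1079, p̂ = 0.07878.
p̂(1−p̂) = 0.07878·0.92122 = 0.072574.
SE = √(0.072574/1079) = √0.000067260 = 0.00820.

SE = 0.00820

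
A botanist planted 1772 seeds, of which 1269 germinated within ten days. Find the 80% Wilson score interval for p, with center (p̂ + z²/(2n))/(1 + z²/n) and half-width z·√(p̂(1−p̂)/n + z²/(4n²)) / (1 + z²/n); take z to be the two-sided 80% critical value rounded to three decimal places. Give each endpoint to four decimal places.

p̂ = 1269/1772 = 0.71614; z = 1.282, so z² = 1.643524.
1 + z²/n = 1.000927.
Adjusted center: (0.71614 + z²/(2n))/1.000927 = 0.71594.
Radicand: p̂(1−p̂)/n + z²/(4n²) = 0.000114720 + 0.000000131 = 0.000114851.
Half-width = z·√(radicand)/denom = 1.282·0.010717/1.000927 = 0.01373.
So the interval runs from 0.7022 to 0.7297.

(0.7022, 0.7297)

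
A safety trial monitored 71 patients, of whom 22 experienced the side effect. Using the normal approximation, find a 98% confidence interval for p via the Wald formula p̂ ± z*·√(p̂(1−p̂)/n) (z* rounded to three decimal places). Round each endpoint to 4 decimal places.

(0.1822, 0.4375)

Sample proportion p̂ = 22/71 = 0.30986.
SE = √(p̂(1−p̂)/n) = √(0.213846/71) = 0.054881.
z* = 2.326 at the 98% level.
Margin of error: 2.326 × 0.054881 = 0.12765.
So the interval runs from 0.1822 to 0.4375.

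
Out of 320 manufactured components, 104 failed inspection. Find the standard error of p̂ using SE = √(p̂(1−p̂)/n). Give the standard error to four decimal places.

SE = 0.0262

p̂ = 104/320 = 0.32500.
p̂(1−p̂) = 0.32500·0.67500 = 0.219375.
SE = √(0.219375/320) = 0.0262.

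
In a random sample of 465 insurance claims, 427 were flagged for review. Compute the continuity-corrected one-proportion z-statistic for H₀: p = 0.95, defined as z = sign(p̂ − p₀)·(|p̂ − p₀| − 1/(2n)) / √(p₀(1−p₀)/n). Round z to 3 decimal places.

The sample proportion is 427/465 = 0.91828. p̂ − p₀ = -0.031720.
1/(2n) = 0.001075.
Corrected numerator: |-0.031720| − 0.001075 = 0.030645.
Under H₀, SE = √(p₀(1−p₀)/n) = √(0.95·0.05/465) = √0.000102151 = 0.010107.
z = −0.030645/0.010107 = -3.032.

z = -3.032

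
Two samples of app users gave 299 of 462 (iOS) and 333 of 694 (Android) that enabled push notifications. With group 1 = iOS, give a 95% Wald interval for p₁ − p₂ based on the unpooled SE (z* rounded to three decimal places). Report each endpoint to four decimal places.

p̂₁ = 299/462 = 0.64719, p̂₂ = 333/694 = 0.47983; p̂₁ − p̂₂ = 0.16736.
SE = √(0.000494234 + 0.000359644) = √0.000853878 = 0.029221.
z* = 1.960 at the 95% level. Margin = 1.960·0.029221 = 0.05727.
CI: 0.16736 ± 0.05727 = (0.1101, 0.2246).

(0.1101, 0.2246)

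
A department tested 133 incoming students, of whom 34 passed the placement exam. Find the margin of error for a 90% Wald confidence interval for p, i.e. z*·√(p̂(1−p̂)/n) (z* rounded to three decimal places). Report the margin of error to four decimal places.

ME = 0.0622

p̂ = 34/133 = 0.25564.
SE = √(p̂(1−p̂)/n) = √(0.190288/133) = 0.037825.
The 90% critical value is z* = 1.645.
So ME = 0.0622.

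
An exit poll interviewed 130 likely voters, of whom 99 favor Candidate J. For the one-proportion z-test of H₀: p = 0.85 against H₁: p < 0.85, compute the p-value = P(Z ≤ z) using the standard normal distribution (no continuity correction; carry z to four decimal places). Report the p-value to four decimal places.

p-value = 0.0024

Sample proportion p̂ = 99/130 = 0.76154.
SE₀ = √(0.85·0.15/130) = 0.031317.
z = (p̂ − p₀)/SE = (99/130 − 0.85)/0.031317 ≈ -2.8247.
p-value = P(Z ≤ z) with z = -2.8247 → 0.0024.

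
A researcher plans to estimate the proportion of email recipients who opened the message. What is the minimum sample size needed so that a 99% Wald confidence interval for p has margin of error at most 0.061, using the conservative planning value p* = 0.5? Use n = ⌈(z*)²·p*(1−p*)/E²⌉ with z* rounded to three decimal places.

For 99% confidence, z* = 2.576.
p*(1−p*) = 0.2500.
(z*)²·p*(1−p*)/E² = 6.635776·0.2500/0.003721 = 445.833.
⌈445.833⌉ = 446.

n = 446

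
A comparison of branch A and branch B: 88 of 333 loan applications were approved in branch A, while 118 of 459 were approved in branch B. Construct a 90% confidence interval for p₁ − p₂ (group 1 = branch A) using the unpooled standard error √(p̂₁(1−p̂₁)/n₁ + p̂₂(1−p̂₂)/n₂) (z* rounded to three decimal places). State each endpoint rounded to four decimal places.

p̂₁ = 88/333 = 0.26426, p̂₂ = 118/459 = 0.25708; p̂₁ − p̂₂ = 0.00718.
SE = √(0.000583870 + 0.000416101) = √0.000999971 = 0.031622.
For 90% confidence, z* = 1.645. Margin = 1.645·0.031622 = 0.05202.
CI: 0.00718 ± 0.05202 = (-0.0448, 0.0592).

(-0.0448, 0.0592)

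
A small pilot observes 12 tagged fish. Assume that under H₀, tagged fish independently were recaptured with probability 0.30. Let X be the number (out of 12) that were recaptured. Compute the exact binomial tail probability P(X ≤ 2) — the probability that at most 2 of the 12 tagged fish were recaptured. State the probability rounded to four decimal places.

X is binomial with n = 12 and p = 0.30.
P(X ≤ 2) = C(12,0)·0.30^0·0.70^12 + C(12,1)·0.30^1·0.70^11 + C(12,2)·0.30^2·0.70^10.
= 0.013841 + 0.071184 + 0.167790 = 0.2528.

P = 0.2528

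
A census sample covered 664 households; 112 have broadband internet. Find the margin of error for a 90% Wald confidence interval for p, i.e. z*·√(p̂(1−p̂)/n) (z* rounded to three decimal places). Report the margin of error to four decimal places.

ME = 0.0239

With x = 112 successes in n = 664, p̂ = 0.16867.
SE(p̂) = √(0.16867·0.83133/664) = 0.014532.
The 90% critical value is z* = 1.645.
So ME = 0.0239.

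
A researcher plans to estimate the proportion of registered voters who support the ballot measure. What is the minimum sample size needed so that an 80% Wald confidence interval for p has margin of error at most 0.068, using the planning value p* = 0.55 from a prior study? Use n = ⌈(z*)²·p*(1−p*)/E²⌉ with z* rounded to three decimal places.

The 80% critical value is z* = 1.282.
p*(1−p*) = 0.2475.
(z*)²·p*(1−p*)/E² = 1.643524·0.2475/0.004624 = 87.970.
Rounding up, n = 88.

n = 88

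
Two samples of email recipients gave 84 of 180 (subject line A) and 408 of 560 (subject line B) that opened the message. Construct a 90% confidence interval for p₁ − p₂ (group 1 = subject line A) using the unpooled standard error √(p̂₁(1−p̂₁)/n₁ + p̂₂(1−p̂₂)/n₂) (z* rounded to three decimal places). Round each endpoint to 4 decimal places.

(-0.3304, -0.1934)

p̂₁ = 84/180 = 0.46667, p̂₂ = 408/560 = 0.72857; p̂₁ − p̂₂ = -0.26190.
SE = √(0.001382716 + 0.000353134) = √0.001735850 = 0.041664.
z* = 1.645 at the 90% level. Margin = 1.645·0.041664 = 0.06854.
Interval: -0.26190 ± 0.06854 → (-0.3304, -0.1934).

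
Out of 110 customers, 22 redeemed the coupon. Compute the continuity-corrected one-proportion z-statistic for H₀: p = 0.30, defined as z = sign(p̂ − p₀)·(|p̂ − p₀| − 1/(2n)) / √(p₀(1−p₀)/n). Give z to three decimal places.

z = -2.185

With x = 22 successes in n = 110, p̂ = 0.20000. p̂ − p₀ = -0.100000.
1/(2n) = 0.004545.
Corrected numerator: |-0.100000| − 0.004545 = 0.095455.
Under H₀, SE = √(p₀(1−p₀)/n) = √(0.30·0.70/110) = √0.001909091 = 0.043693.
z = (−)0.095455/0.043693 = -2.185.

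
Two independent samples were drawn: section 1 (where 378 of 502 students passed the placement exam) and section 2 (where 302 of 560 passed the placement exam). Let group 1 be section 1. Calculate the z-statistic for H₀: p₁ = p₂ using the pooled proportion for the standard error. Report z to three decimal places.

p̂₁ = 378/502 = 0.75299, p̂₂ = 302/560 = 0.53929.
Pooled p̂ = (378+302)/(502+560) = 680/1062 = 0.64030.
SE = √[p̂(1−p̂)(1/n₁+1/n₂)] = √[0.64030·0.35970·(1/502+1/560)] ≈ 0.029497.
z = (p̂₁ − p̂₂)/SE = (0.75299 − 0.53929)/0.029497 = 0.21370/0.029497 = 7.245.

z = 7.245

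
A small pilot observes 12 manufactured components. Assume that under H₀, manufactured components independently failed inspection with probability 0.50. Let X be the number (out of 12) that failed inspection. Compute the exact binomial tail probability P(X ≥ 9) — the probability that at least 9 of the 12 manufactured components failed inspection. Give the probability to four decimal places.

X is binomial with n = 12 and p = 0.50.
P(X ≥ 9) = C(12,9)·0.50^9·0.50^3 + C(12,10)·0.50^10·0.50^2 + C(12,11)·0.50^11·0.50^1 + C(12,12)·0.50^12·0.50^0.
= 0.053711 + 0.016113 + 0.002930 + 0.000244 = 0.0730.

P = 0.0730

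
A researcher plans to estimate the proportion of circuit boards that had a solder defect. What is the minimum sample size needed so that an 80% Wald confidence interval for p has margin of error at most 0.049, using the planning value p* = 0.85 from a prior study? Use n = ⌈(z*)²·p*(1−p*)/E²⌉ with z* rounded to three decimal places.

n = 88

The 80% critical value is z* = 1.282.
p*(1−p*) = 0.85·0.15 = 0.1275.
(z*)²·p*(1−p*)/E² = 1.643524·0.1275/0.002401 = 87.276.
⌈87.276⌉ = 88.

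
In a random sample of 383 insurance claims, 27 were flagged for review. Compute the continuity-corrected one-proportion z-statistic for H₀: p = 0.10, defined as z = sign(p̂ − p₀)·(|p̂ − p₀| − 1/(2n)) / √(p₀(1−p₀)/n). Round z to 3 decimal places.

Sample proportion p̂ = 27/383 = 0.07050. p̂ − p₀ = -0.029504.
Continuity correction 1/(2n) = 1/766 = 0.001305.
Corrected numerator: |-0.029504| − 0.001305 = 0.028199.
Null standard error: √(0.10·0.90/383) = √0.000234987 = 0.015329.
z = −0.028199/0.015329 = -1.840.

z = -1.840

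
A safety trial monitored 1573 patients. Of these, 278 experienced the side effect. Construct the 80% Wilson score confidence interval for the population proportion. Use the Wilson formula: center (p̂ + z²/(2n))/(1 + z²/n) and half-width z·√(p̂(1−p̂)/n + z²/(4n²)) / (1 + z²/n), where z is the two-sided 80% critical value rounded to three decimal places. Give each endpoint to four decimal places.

(0.1647, 0.1894)

Here p̂ = 278/1573 = 0.17673 and z = 1.282 (z² = 1.643524).
1 + z²/n = 1.001045.
Center = (0.17673 + 0.000522)/1.001045 = 0.17707.
Radicand: p̂(1−p̂)/n + z²/(4n²) = 0.000092497 + 0.000000166 = 0.000092663.
Half-width = 1.282·√0.000092663/1.001045 = 0.01233.
CI: 0.17707 ± 0.01233 = (0.1647, 0.1894).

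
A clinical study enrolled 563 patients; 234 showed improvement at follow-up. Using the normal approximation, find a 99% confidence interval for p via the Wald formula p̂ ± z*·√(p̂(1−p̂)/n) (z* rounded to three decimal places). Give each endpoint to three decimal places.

With x = 234 successes in n = 563, p̂ = 0.41563.
SE(p̂) = √(0.41563·0.58437/563) = 0.020770.
z* = 2.576 at the 99% level.
Margin = 2.576·0.020770 = 0.05350.
So the interval runs from 0.362 to 0.469.

(0.362, 0.469)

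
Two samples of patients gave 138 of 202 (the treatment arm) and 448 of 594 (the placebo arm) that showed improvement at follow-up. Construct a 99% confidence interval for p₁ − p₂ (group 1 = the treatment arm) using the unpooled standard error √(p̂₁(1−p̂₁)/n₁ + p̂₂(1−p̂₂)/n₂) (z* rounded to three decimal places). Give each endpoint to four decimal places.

p̂₁ = 138/202 = 0.68317, p̂₂ = 448/594 = 0.75421; p̂₁ − p̂₂ = -0.07104.
SE = √(0.001071532 + 0.000312084) = √0.001383616 = 0.037197.
The 99% critical value is z* = 2.576. Margin of error = 0.09582.
CI: -0.07104 ± 0.09582 = (-0.1669, 0.0248).

(-0.1669, 0.0248)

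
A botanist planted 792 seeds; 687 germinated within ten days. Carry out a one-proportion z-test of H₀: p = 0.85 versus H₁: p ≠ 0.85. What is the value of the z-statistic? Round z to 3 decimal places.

z = 1.373

With x = 687 successes in n = 792, p̂ = 0.86742.
Null standard error: √(0.85·0.15/792) = √0.000160985 = 0.012688.
z = (0.86742 − 0.85)/0.012688 = 0.01742/0.012688 = 1.373.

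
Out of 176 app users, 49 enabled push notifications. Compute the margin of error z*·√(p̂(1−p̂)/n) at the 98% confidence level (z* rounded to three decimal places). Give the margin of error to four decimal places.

ME = 0.0786

The sample proportion is 49/176 = 0.27841.
SE(p̂) = √(0.27841·0.72159/176) = 0.033786.
The 98% critical value is z* = 2.326.
So ME = 0.0786.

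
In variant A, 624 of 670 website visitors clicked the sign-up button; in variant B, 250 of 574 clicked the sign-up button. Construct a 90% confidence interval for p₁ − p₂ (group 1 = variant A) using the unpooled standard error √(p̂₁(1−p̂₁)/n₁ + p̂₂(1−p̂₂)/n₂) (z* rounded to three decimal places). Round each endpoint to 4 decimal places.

(0.4582, 0.5334)

p̂₁ = 0.93134, p̂₂ = 0.43554, so the observed difference is 0.49580.
SE = √(0.000095437 + 0.000428301) = √0.000523738 = 0.022885.
For 90% confidence, z* = 1.645. Margin = 1.645·0.022885 = 0.03765.
So the interval runs from 0.4582 to 0.5334.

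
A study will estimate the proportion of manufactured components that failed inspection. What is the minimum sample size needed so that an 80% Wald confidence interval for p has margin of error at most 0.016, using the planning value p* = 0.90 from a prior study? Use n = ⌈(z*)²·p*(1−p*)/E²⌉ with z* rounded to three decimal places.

For 80% confidence, z* = 1.282.
p*(1−p*) = 0.90·0.10 = 0.0900.
(z*)²·p*(1−p*)/E² = 1.643524·0.0900/0.000256 = 577.801.
⌈577.801⌉ = 578.

n = 578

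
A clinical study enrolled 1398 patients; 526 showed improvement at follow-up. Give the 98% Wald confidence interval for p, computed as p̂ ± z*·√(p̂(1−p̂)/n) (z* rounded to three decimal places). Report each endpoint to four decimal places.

(0.3461, 0.4064)

Sample proportion p̂ = 526/1398 = 0.37625.
SE = √(p̂(1−p̂)/n) = √(0.234686/1398) = 0.012957.
z* = 2.326 at the 98% level.
Margin of error: 2.326 × 0.012957 = 0.03014.
CI: 0.37625 ± 0.03014 = (0.3461, 0.4064).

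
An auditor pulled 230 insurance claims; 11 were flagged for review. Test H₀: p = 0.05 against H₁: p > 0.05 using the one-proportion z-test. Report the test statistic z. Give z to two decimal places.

Sample proportion p̂ = 11/230 = 0.04783.
Under H₀, SE = √(p₀(1−p₀)/n) = √(0.05·0.95/230) = √0.000206522 = 0.014371.
Test statistic: z = -0.00217/0.014371 = -0.15.

z = -0.15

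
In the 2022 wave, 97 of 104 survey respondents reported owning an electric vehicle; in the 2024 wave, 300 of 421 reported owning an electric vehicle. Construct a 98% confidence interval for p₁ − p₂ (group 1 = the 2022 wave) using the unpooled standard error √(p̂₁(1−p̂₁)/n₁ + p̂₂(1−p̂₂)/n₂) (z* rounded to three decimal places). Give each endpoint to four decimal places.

p̂₁ = 0.93269, p̂₂ = 0.71259, so the observed difference is 0.22010.
SE = √(0.000603629 + 0.000486475) = √0.001090104 = 0.033017.
z* = 2.326 at the 98% level. Margin of error = 0.07680.
Interval: 0.22010 ± 0.07680 → (0.1433, 0.2969).

(0.1433, 0.2969)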